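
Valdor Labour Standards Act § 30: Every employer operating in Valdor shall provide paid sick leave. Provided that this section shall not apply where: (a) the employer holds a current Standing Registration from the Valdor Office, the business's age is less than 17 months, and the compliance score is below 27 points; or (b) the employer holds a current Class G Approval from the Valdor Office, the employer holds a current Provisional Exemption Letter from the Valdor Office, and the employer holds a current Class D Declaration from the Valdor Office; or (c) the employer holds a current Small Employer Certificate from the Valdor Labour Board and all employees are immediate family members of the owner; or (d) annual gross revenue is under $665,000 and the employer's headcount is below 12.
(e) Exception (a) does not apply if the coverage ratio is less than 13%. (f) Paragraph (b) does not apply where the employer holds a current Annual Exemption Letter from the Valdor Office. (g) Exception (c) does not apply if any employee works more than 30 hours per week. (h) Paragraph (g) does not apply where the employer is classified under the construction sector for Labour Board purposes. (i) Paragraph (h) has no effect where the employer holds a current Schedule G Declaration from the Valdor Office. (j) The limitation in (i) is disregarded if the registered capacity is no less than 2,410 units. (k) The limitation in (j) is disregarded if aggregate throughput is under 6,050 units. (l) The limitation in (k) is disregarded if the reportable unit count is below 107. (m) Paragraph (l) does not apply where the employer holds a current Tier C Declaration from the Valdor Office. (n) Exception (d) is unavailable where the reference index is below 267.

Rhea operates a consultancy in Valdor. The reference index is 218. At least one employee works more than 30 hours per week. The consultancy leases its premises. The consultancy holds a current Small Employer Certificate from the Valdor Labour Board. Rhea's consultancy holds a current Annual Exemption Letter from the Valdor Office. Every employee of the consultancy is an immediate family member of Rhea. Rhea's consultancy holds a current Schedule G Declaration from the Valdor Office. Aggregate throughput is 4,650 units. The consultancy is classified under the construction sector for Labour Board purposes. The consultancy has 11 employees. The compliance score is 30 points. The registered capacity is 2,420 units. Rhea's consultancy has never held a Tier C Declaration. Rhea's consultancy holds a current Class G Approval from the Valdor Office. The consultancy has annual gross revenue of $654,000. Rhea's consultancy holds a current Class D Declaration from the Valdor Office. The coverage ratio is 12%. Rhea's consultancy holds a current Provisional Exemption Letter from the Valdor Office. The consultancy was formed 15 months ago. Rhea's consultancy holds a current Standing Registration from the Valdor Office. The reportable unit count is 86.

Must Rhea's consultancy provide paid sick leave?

No — exception (c) applies; Rhea's consultancy is not required to provide paid sick leave.

Exception (a) does not apply: the compliance score is 30 points, not below 27 points.
Exception (b) is satisfied on its face — a current Class G Approval is held; a current Provisional Exemption Letter is held; a current Class D Declaration is held. However, paragraph (f) must be considered: (f) operates against (b): a current Annual Exemption Letter is held. So (b) is unavailable.
All of (c)'s requirements are met (a current Small Employer Certificate is held; every employee is an immediate family member). Applying paragraphs (g)–(m): (g) would limit (c) — at least one employee exceeds 30 hours/week — but (h) sets (g) aside: (h) operates against (g): the consultancy is classified under the construction sector. (i) is engaged (a current Schedule G Declaration is held), but is itself disapplied by (j): (j) operates against (i): the registered capacity is 2,420 units, meeting the 2,410 units threshold. (k) would limit (j) — aggregate throughput is 4,650 units, under the 6,050 units limit — but (l) sets (k) aside: (l) is triggered — the reportable unit count is 86, below the 107 limit. (m) does not operate here (no current Tier C Declaration is held), so (l) stands. Exception (c) stands.
All of (d)'s requirements are met (annual gross revenue is $654,000, under the $665,000 limit; the employer's headcount is 11, below the 12 limit). Turning to paragraph (n): (n) operates against (d): the reference index is 218, below the 267 limit. So (d) is unavailable.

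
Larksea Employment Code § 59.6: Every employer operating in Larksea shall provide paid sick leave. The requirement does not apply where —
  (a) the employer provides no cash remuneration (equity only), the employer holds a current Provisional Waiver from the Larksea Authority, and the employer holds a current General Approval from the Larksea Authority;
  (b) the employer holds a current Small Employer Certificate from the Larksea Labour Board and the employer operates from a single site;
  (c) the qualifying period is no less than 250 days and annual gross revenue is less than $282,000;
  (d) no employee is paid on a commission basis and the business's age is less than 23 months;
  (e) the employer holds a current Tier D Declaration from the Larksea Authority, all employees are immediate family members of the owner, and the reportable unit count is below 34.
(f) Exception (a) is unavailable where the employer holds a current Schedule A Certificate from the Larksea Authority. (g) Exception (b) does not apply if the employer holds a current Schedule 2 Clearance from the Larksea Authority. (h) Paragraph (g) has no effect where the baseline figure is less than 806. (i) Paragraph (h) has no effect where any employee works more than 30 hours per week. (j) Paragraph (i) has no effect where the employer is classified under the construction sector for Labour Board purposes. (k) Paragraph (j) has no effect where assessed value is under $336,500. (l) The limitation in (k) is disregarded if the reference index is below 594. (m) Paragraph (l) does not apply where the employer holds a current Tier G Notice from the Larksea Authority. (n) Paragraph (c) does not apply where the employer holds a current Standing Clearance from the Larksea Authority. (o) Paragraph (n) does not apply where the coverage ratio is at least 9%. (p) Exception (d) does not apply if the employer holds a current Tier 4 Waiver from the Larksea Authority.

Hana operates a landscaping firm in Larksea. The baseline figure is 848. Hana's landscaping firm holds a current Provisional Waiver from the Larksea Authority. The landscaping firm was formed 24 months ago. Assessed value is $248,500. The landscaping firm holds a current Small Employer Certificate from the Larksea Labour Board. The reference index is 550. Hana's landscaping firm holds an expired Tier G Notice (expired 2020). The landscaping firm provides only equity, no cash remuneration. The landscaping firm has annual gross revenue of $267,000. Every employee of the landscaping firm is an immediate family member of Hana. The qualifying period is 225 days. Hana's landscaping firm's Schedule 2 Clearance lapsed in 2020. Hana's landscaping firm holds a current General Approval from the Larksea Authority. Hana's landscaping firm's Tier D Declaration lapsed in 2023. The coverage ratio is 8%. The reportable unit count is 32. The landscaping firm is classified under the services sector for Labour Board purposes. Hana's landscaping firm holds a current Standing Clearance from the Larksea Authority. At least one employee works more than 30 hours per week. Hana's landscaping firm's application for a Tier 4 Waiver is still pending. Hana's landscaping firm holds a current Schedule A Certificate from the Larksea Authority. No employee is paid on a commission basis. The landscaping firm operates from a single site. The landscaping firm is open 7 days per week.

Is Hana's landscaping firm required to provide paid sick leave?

Exception (a): remuneration is equity-only; a current Provisional Waiver is held; a current General Approval is held — every condition holds. But applying paragraph (f): (f) is triggered — a current Schedule A Certificate is held. Exception (a) does not apply.
Exception (b)'s conditions are all satisfied: a current Small Employer Certificate is held; the employer operates from a single site. Considering the limiting provisions: (g), which would limit (b), is inapplicable: there is no Schedule 2 Clearance in force. (b) remains available.
Exception (c) requires that the qualifying period is no less than 250 days; but the qualifying period is 225 days, short of 250 days, so (c) is unavailable.
Exception (d) fails — the business's age is 24 months, not less than 23 months.
Exception (e) fails — the Tier D Declaration is not current.

No — exception (b) applies; Hana's landscaping firm is not required to provide paid sick leave.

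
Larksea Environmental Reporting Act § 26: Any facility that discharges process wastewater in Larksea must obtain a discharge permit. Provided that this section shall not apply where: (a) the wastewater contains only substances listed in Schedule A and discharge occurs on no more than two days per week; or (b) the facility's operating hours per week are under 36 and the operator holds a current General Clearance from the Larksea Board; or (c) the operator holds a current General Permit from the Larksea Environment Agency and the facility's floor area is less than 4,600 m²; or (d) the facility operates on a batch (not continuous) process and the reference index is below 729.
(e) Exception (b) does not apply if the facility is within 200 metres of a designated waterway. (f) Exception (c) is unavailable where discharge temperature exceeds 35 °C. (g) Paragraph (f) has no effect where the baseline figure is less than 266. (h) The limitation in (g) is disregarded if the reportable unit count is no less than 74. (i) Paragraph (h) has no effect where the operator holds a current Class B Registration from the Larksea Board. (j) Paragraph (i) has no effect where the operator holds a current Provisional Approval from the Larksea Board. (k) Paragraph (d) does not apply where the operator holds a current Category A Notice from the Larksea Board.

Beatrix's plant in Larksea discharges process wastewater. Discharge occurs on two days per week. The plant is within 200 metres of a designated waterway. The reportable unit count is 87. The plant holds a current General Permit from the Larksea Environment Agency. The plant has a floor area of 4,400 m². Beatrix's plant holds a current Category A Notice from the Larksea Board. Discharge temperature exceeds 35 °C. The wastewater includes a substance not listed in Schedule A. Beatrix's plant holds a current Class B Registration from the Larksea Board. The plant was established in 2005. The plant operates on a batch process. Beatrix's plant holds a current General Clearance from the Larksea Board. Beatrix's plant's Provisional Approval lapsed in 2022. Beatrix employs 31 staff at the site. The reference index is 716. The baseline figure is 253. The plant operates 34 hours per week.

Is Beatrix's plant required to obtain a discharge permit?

Exception (a) does not apply: the wastewater includes a non-Schedule-A substance.
Exception (b)'s conditions are all satisfied: the facility's operating hours per week are 34, under the 36 limit; a current General Clearance is held. However, paragraph (e) must be considered: (e) applies — the plant is within 200 m of a designated waterway. Exception (b) does not apply.
Exception (c) is satisfied on its face — a current General Permit is held; the facility's floor area is 4,400 m², less than the 4,600 m² limit. Considering the limiting provisions: (f) operates (discharge temperature exceeds 35 °C), but is displaced by (g): (g) operates — the baseline figure is 253, less than the 266 limit. (h) is triggered (the reportable unit count is 87, meeting the 74 threshold), but is displaced by (i): (i) operates against (h): a current Class B Registration is held. (j), which would lift (i), is inapplicable — no current Provisional Approval is held. So (c) applies.
Exception (d) is satisfied on its face — the facility operates on a batch process; the reference index is 716, below the 729 limit. However, paragraph (k) must be considered: (k) is engaged — a current Category A Notice is held. Exception (d) does not apply.

No — exception (c) applies; Beatrix's plant is not required to obtain a discharge permit.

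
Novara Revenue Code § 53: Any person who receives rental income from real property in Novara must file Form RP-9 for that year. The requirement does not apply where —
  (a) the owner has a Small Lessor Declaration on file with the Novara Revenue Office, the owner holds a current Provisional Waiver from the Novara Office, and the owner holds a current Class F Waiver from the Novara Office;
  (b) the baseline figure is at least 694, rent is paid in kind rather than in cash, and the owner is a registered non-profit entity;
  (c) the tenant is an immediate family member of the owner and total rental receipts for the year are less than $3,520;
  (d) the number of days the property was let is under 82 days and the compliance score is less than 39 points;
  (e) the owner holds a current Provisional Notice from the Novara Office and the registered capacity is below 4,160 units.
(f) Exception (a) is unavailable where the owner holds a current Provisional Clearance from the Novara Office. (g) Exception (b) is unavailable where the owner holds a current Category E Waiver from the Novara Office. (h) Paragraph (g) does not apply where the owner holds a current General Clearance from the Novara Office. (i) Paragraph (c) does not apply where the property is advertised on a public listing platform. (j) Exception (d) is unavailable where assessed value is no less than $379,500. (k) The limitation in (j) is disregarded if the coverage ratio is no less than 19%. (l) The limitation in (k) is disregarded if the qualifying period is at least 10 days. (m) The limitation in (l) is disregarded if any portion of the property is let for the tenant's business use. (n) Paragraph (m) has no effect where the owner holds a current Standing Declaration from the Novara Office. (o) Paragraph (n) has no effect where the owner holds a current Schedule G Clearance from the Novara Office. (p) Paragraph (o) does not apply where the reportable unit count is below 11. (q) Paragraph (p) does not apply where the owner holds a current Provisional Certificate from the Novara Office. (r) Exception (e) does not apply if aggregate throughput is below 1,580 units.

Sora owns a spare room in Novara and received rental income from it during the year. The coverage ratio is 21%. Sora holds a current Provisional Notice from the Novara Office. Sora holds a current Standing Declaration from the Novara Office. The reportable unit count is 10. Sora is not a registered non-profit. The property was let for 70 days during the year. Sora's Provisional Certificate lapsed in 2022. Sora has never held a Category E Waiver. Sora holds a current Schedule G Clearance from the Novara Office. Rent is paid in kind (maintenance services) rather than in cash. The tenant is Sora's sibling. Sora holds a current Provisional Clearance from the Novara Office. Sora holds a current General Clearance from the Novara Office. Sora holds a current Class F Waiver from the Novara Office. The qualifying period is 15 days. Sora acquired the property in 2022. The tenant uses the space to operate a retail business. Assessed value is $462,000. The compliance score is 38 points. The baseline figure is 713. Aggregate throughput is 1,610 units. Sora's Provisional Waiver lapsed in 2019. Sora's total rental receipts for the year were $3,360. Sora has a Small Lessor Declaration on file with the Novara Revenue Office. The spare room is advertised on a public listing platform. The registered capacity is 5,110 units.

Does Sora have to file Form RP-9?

Yes — Sora must file Form RP-9.

Exception (a) requires that the owner holds a current Provisional Waiver from the Novara Office; but the Provisional Waiver is not current, so (a) is unavailable.
Exception (b) requires that the owner is a registered non-profit entity; but Sora is not a registered non-profit, so (b) is unavailable.
All of (c)'s requirements are met (the tenant is an immediate family member; total rental receipts for the year are $3,360, less than the $3,520 limit). But applying paragraph (i): (i) is triggered — the property is publicly advertised. So (c) is unavailable.
Exception (d) is satisfied on its face — the number of days the property was let is 70 days, under the 82 days limit; the compliance score is 38 points, less than the 39 points limit. But: (j) operates against (d): assessed value is $462,000, meeting the $379,500 threshold. (k) applies (the coverage ratio is 21%, meeting the 19% threshold), but is itself disapplied by (l): (l) operates against (k): the qualifying period is 15 days, meeting the 10 days threshold. (m) operates (the space is let for business use), but is overridden by (n): (n) operates against (m): a current Standing Declaration is held. (o) is engaged (a current Schedule G Clearance is held), but is set aside by (p): (p) operates against (o): the reportable unit count is 10, below the 11 limit. (q) is not triggered (there is no Provisional Certificate in force), so (p) stands. (d) is therefore removed.
Exception (e) fails — the registered capacity is 5,110 units, not below 4,160 units.
Every exception is unavailable, so the rule governs.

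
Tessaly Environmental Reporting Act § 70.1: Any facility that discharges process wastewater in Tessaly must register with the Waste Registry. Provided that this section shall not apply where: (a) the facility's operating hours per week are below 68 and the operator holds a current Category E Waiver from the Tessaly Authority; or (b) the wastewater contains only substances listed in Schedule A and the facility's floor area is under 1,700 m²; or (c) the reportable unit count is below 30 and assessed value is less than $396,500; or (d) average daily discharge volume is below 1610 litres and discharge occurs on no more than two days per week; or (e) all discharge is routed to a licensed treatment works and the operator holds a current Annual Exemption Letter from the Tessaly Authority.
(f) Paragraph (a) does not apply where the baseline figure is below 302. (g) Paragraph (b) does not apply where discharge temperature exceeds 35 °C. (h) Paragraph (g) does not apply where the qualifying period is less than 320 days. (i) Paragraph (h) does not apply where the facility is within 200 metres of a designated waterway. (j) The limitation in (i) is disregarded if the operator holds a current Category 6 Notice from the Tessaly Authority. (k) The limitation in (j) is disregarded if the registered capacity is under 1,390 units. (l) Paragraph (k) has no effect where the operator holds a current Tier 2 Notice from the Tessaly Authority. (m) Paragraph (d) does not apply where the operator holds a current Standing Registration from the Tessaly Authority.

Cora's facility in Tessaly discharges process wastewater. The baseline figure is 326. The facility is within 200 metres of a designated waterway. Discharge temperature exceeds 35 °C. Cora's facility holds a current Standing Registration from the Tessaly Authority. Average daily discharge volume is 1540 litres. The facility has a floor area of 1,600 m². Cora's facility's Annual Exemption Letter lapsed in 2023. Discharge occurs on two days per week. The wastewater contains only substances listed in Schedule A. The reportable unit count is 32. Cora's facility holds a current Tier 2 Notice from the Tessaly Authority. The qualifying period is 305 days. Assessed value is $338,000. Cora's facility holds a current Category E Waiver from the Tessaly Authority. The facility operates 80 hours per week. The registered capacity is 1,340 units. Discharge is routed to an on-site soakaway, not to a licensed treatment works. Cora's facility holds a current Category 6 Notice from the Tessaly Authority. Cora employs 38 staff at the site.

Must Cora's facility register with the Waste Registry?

Exception (a) fails — the facility's operating hours per week are 80, not below 68.
Exception (b)'s conditions are all satisfied: the wastewater is Schedule-A-only; the facility's floor area is 1,600 m², under the 1,700 m² limit. Considering the limiting provisions: (g) is triggered (discharge temperature exceeds 35 °C), but is overridden by (h): (h) operates against (g): the qualifying period is 305 days, less than the 320 days limit. (i) would limit (h) — the facility is within 200 m of a designated waterway — but (j) sets (i) aside: (j) operates — a current Category 6 Notice is held. (k) is engaged (the registered capacity is 1,340 units, under the 1,390 units limit), but is overridden by (l): (l) is engaged — a current Tier 2 Notice is held. (b) remains available.
Exception (c) fails — the reportable unit count is 32, not below 30.
Exception (d)'s conditions are all satisfied: average daily discharge volume is 1540 litres, below the 1610 litres limit; discharge occurs on no more than two days per week. But: (m) operates against (d): a current Standing Registration is held. Exception (d) does not apply.
Exception (e) requires that all discharge is routed to a licensed treatment works; but discharge is not routed to a licensed treatment works, so (e) is unavailable.

No — exception (b) applies; Cora's facility is not required to register with the Waste Registry.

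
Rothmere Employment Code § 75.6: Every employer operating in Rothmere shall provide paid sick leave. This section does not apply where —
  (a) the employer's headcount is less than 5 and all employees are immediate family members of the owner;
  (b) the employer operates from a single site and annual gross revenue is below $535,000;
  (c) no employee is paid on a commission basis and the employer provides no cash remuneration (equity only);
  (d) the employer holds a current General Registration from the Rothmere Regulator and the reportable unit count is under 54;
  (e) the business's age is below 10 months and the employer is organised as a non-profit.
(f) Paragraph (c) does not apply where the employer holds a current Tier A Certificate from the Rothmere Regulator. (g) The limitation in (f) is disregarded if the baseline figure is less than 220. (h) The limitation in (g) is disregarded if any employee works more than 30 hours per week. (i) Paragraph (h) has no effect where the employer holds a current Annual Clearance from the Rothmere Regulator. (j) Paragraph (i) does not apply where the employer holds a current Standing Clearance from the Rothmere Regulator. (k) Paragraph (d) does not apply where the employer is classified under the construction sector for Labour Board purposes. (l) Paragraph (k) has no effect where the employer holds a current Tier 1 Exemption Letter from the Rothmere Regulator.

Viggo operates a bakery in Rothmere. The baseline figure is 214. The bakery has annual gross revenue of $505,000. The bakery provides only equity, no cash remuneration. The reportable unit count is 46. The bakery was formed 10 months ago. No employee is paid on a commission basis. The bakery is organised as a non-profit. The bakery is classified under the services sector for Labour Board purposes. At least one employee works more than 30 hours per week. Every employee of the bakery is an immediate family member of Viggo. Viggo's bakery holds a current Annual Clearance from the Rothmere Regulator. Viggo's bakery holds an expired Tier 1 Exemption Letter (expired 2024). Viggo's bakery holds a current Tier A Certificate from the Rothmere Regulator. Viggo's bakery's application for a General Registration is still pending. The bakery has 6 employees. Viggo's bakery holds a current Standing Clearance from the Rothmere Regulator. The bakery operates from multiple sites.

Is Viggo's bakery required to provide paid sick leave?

Exception (a) does not apply: the employer's headcount is 6, not less than 5.
Exception (b) requires that the employer operates from a single site; but the employer operates from multiple sites, so (b) is unavailable.
Exception (c)'s conditions are all satisfied: no employee is paid on commission; remuneration is equity-only. But applying paragraphs (f)–(j): (f) is engaged — a current Tier A Certificate is held. (g) would limit (f) — the baseline figure is 214, less than the 220 limit — but (h) sets (g) aside: (h) applies — at least one employee exceeds 30 hours/week. (i) applies (a current Annual Clearance is held), but yields to (j): (j) operates against (i): a current Standing Clearance is held. Exception (c) does not apply.
Exception (d) does not apply: no current General Registration is held.
Exception (e) fails — the business's age is 10 months, not below 10 months.
No exception displaces § 75.6.

Yes — Viggo's bakery must provide paid sick leave.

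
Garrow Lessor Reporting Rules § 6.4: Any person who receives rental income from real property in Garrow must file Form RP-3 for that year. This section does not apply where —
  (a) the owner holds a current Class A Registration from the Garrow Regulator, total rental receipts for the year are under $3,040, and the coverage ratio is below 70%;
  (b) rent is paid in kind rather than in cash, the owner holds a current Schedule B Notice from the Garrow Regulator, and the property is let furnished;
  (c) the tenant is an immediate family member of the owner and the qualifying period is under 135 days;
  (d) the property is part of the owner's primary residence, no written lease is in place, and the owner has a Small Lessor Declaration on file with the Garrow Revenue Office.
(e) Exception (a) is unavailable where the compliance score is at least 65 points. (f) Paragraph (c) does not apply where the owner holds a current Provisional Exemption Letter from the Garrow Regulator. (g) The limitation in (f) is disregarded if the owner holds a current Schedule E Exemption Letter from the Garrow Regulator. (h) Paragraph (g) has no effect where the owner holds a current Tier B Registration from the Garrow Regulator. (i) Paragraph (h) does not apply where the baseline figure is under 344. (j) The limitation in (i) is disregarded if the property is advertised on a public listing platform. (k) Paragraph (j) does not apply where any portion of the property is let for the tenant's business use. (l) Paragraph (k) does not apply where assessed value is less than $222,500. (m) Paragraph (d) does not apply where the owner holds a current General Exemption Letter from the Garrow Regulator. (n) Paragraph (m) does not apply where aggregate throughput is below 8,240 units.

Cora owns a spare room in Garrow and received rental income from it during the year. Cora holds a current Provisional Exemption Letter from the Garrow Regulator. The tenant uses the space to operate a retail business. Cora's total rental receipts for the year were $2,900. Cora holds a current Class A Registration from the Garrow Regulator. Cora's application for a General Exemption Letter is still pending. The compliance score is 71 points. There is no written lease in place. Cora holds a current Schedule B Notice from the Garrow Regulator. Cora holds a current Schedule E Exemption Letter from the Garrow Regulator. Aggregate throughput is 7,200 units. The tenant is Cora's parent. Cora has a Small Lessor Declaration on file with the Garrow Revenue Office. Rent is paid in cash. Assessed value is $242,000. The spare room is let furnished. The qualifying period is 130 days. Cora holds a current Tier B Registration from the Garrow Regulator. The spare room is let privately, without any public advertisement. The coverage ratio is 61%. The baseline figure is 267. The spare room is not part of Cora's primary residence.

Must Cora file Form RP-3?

No — exception (c) applies; Cora is not required to file Form RP-3.

Exception (a): a current Class A Registration is held; total rental receipts for the year are $2,900, under the $3,040 limit; the coverage ratio is 61%, below the 70% limit — every condition holds. Turning to paragraph (e): (e) operates against (a): the compliance score is 71 points, meeting the 65 points threshold. (a) is therefore removed.
Exception (b) does not apply: rent is paid in cash.
Exception (c): the tenant is an immediate family member; the qualifying period is 130 days, under the 135 days limit — every condition holds. As to paragraphs (f)–(l): (f) would limit (c) — a current Provisional Exemption Letter is held — but (g) sets (f) aside: (g) operates against (f): a current Schedule E Exemption Letter is held. (h) operates (a current Tier B Registration is held), but is overridden by (i): (i) applies — the baseline figure is 267, under the 344 limit. (j) does not operate here (the property is let privately without advertisement), so (i) stands. So (c) applies.
Exception (d) does not apply: the spare room is not part of the primary residence.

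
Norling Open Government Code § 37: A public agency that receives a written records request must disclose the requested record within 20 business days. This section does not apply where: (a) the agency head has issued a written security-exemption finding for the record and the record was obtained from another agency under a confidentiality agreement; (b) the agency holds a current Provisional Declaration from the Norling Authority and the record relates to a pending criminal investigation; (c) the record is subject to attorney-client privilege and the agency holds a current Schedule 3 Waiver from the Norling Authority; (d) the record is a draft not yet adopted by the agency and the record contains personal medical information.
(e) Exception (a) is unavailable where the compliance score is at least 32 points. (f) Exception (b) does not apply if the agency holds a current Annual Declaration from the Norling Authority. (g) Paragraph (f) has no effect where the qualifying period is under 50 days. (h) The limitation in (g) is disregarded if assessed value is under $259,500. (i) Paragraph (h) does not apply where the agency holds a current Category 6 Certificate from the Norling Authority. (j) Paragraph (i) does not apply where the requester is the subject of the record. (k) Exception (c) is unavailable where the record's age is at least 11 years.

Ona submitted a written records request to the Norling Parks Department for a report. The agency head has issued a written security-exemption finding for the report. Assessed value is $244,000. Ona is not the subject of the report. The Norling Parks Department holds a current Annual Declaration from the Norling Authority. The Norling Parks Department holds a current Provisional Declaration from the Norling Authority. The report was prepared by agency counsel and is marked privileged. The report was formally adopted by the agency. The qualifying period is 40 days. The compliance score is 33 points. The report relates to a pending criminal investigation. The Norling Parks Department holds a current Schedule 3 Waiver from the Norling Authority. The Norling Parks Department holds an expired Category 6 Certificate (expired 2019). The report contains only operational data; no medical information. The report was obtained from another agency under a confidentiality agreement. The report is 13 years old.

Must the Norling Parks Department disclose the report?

All of (a)'s requirements are met (a written security-exemption finding has been issued; the report was obtained under a confidentiality agreement). Turning to paragraph (e): (e) operates — the compliance score is 33 points, meeting the 32 points threshold. (a) is therefore removed.
All of (b)'s requirements are met (a current Provisional Declaration is held; the report relates to a pending investigation). But applying paragraphs (f)–(j): (f) operates against (b): a current Annual Declaration is held. (g) would limit (f) — the qualifying period is 40 days, under the 50 days limit — but (h) sets (g) aside: (h) operates against (g): assessed value is $244,000, under the $259,500 limit. (i) is not triggered (the Category 6 Certificate is not current), so (h) stands. So (b) is unavailable.
Exception (c): the report is privileged; a current Schedule 3 Waiver is held — every condition holds. However, paragraph (k) must be considered: (k) is triggered — the record's age is 13 years, meeting the 11 years threshold. Exception (c) does not apply.
Exception (d) requires that the record is a draft not yet adopted by the agency; but the report has been formally adopted, so (d) is unavailable.
Every exception is unavailable, so the rule governs.

Yes — the Norling Parks Department must disclose the report.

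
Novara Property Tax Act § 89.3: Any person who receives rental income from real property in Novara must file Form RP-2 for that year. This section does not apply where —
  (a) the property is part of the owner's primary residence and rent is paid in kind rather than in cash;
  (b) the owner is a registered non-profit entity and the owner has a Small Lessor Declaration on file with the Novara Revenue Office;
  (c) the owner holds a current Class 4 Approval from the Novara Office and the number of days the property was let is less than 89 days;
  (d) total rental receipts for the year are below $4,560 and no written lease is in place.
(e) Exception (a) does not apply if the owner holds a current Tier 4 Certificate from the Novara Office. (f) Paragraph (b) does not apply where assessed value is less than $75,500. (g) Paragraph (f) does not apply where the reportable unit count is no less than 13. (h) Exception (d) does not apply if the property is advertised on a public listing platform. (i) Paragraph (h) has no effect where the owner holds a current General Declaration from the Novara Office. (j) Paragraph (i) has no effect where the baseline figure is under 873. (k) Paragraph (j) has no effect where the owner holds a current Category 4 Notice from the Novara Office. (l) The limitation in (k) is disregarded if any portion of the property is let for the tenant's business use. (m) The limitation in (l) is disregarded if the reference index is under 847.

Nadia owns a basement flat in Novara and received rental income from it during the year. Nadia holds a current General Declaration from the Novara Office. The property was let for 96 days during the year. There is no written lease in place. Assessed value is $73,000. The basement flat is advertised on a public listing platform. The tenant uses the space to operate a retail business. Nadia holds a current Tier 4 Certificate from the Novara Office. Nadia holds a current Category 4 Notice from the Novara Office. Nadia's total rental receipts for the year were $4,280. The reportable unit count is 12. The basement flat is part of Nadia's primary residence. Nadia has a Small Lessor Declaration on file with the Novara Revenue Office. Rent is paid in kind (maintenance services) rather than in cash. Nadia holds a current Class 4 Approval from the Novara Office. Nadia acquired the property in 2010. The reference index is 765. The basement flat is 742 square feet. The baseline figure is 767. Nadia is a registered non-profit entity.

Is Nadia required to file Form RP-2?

Exception (a)'s conditions are all satisfied: the basement flat is part of the primary residence; rent is paid in kind. Turning to paragraph (e): (e) operates against (a): a current Tier 4 Certificate is held. So (a) is unavailable.
All of (b)'s requirements are met (Nadia is a registered non-profit; a Small Lessor Declaration is on file). Turning to paragraphs (f)–(g): (f) operates against (b): assessed value is $73,000, less than the $75,500 limit. (g), which would lift (f), does not operate here — the reportable unit count is 12, short of 13. (b) is therefore removed.
Exception (c) does not apply: the number of days the property was let is 96 days, not less than 89 days.
Exception (d)'s conditions are all satisfied: total rental receipts for the year are $4,280, below the $4,560 limit; there is no written lease. Considering the limiting provisions: (h) is triggered (the property is publicly advertised), but yields to (i): (i) is engaged — a current General Declaration is held. (j) is triggered (the baseline figure is 767, under the 873 limit), but is overridden by (k): (k) is triggered — a current Category 4 Notice is held. (l) applies (the space is let for business use), but yields to (m): (m) applies — the reference index is 765, under the 847 limit. (d) remains available.

No — exception (d) applies; Nadia is not required to file Form RP-2.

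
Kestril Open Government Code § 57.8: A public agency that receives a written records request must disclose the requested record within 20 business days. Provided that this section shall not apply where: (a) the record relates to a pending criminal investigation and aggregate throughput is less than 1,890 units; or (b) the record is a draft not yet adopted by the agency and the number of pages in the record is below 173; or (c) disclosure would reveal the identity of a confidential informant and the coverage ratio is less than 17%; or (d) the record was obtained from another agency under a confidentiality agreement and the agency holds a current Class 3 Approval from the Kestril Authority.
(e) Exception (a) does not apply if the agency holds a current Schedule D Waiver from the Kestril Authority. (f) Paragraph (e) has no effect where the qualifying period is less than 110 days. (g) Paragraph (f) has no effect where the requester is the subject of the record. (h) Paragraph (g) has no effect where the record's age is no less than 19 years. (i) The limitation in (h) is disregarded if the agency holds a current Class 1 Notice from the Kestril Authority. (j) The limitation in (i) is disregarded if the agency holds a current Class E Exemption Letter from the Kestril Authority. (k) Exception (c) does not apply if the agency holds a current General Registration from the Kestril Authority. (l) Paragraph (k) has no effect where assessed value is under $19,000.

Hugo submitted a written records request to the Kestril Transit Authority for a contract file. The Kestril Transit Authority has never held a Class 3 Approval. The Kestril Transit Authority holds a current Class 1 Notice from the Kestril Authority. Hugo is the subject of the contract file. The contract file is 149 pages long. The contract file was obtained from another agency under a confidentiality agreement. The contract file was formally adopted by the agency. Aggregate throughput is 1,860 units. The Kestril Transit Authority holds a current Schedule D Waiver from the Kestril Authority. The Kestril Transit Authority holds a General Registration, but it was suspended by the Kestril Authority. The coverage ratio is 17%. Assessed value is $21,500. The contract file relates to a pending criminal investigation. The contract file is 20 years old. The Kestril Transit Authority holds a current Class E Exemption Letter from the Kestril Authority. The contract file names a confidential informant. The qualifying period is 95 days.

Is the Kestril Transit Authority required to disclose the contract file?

No — exception (a) applies; the Kestril Transit Authority is not required to disclose the contract file.

Exception (a)'s conditions are all satisfied: the contract file relates to a pending investigation; aggregate throughput is 1,860 units, less than the 1,890 units limit. Under paragraphs (e)–(j): (e) is triggered (a current Schedule D Waiver is held), but is overridden by (f): (f) operates against (e): the qualifying period is 95 days, less than the 110 days limit. (g) is engaged (Hugo is the subject of the contract file), but is itself disapplied by (h): (h) is engaged — the record's age is 20 years, meeting the 19 years threshold. (i) operates (a current Class 1 Notice is held), but is overridden by (j): (j) operates against (i): a current Class E Exemption Letter is held. So (a) applies.
Exception (b) does not apply: the contract file has been formally adopted.
Exception (c) fails — the coverage ratio is 17%, not less than 17%.
Exception (d) fails — the Class 3 Approval is not current.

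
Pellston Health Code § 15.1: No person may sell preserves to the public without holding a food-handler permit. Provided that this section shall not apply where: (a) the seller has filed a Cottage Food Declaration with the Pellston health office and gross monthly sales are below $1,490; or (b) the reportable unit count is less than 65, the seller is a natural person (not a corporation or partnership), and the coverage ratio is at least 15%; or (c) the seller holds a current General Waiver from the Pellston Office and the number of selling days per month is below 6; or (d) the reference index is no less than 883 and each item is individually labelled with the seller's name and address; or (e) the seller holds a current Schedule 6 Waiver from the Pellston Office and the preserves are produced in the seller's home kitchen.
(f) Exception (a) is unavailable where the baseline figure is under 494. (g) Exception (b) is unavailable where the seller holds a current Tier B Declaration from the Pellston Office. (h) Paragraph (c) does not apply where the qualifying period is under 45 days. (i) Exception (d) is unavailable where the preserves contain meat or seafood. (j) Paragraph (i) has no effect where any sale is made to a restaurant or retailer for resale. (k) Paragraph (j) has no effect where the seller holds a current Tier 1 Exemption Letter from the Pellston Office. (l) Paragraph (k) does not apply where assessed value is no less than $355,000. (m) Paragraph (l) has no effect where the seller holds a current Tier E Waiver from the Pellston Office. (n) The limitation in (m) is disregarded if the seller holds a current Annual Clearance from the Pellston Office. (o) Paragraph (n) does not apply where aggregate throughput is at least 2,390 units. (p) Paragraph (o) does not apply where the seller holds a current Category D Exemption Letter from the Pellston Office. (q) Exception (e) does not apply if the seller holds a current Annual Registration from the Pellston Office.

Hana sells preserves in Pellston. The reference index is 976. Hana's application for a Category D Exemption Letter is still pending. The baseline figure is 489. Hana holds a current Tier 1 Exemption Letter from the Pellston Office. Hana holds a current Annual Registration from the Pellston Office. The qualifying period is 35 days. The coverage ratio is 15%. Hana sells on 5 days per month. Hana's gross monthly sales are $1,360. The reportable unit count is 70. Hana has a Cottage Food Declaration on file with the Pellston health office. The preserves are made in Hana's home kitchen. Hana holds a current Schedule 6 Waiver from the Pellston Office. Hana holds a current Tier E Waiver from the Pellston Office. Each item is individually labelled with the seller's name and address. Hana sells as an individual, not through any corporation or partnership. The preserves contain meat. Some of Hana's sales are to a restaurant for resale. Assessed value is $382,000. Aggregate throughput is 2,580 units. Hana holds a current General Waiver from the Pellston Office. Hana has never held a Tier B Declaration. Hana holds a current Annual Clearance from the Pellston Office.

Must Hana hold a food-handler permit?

Yes — Hana must hold a food-handler permit.

Exception (a) is satisfied on its face — a Cottage Food Declaration is on file; gross monthly sales are $1,360, below the $1,490 limit. Turning to paragraph (f): (f) is engaged — the baseline figure is 489, under the 494 limit. (a) is therefore removed.
Exception (b) fails — the reportable unit count is 70, not less than 65.
Exception (c)'s conditions are all satisfied: a current General Waiver is held; the number of selling days per month is 5, below the 6 limit. But: (h) applies — the qualifying period is 35 days, under the 45 days limit. Exception (c) does not apply.
Exception (d) is satisfied on its face — the reference index is 976, meeting the 883 threshold; items are individually labelled. But applying paragraphs (i)–(p): (i) operates against (d): the preserves contain meat. (j) applies (some sales are to a restaurant for resale), but is displaced by (k): (k) is engaged — a current Tier 1 Exemption Letter is held. (l) is engaged (assessed value is $382,000, meeting the $355,000 threshold), but is set aside by (m): (m) applies — a current Tier E Waiver is held. (n) is triggered (a current Annual Clearance is held), but is overridden by (o): (o) operates against (n): aggregate throughput is 2,580 units, meeting the 2,390 units threshold. (p) is not triggered (no current Category D Exemption Letter is held), so (o) stands. So (d) is unavailable.
All of (e)'s requirements are met (a current Schedule 6 Waiver is held; the preserves are home-kitchen produced). Turning to paragraph (q): (q) operates against (e): a current Annual Registration is held. (e) is therefore removed.
No exception applies. The general rule governs.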